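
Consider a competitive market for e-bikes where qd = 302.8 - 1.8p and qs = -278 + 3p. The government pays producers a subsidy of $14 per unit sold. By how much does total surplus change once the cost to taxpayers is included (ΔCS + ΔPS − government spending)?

Pre-subsidy: 302.8 - 1.8p = -278 + 3p gives p* = 121, q* = 85.
With the subsidy, sellers receive ps = pb + 14 for each unit, where pb is the price buyers pay.
Supply in terms of pb becomes qs = -278 + 3(pb + 14) = -236 + 3pb. Setting this equal to demand: 302.8 - 1.8pb = -236 + 3pb, so pb = 112.25.
Sellers receive ps = 112.25 + 14 = 126.25; q' = 302.8 − 1.8·112.25 = 100.75.
ΔCS = ½(85 + 100.75)(121 − 112.25) = 812.65625; ΔPS = ½(85 + 100.75)(126.25 − 121) = 487.59375.
Government spending = 14 × 100.75 = 1410.5.
Net change = 812.65625 + 487.59375 − 1410.5 = -110.25. The loss equals the DWL triangle ½·14·15.75.

Net change in total surplus = -$110.25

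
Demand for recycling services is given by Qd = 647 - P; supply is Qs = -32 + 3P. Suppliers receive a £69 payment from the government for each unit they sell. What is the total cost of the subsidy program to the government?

Pre-subsidy: 647 - P = -32 + 3P gives P* = 169.75, Q* = 477.25.
With the subsidy, sellers receive Ps = Pb + 69 for each unit, where Pb is the price buyers pay.
Supply in terms of Pb becomes Qs = -32 + 3(Pb + 69) = 175 + 3Pb. Setting this equal to demand: 647 - Pb = 175 + 3Pb, so Pb = 118.
Sellers receive Ps = 118 + 69 = 187; Q' = 647 − 1·118 = 529.
Government outlay = subsidy × quantity = 69 × 529 = 36501.

Government cost = £36501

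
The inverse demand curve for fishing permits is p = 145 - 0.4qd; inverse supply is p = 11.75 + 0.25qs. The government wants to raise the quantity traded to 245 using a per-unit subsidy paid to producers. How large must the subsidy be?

Required subsidy s = 26 per unit

At q = 245, from the demand curve buyers pay pb = 145 − 0.4·245 = 47; from the supply curve sellers need ps = 11.75 + 0.25·245 = 73.
The subsidy must fill the gap: s = ps − pb = 73 − 47 = 26.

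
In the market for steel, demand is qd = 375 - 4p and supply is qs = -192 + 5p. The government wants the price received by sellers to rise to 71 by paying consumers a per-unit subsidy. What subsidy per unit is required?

At a seller price of 71, quantity supplied is -192 + 5·71 = 163.
Buyers absorb 163 only when they pay pb with 375 − 4·pb = 163, i.e. pb = 53.
s = ps − pb = 71 − 53 = 18.

Required subsidy s = 18 per unit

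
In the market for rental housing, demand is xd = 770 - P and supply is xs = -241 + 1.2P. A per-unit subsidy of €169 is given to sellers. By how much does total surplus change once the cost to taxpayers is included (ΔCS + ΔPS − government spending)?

Net change in total surplus = -85683/11

Pre-subsidy: 770 - P = -241 + 1.2P gives P* = 5055/11, x* = 3415/11.
With the subsidy, sellers receive Ps = Pb + 169 for each unit, where Pb is the price buyers pay.
Supply in terms of Pb becomes xs = -241 + 1.2(Pb + 169) = -38.2 + 1.2Pb. Setting this equal to demand: 770 - Pb = -38.2 + 1.2Pb, so Pb = 4041/11.
Sellers receive Ps = 4041/11 + 169 = 5900/11; x' = 770 − 1·(4041/11) = 4429/11.
ΔCS = ½(3415/11 + 4429/11)(5055/11 − 4041/11) = 3976908/121; ΔPS = ½(3415/11 + 4429/11)(5900/11 − 5055/11) = 3314090/121.
Government spending = 169 × 4429/11 = 748501/11.
Net change = 3976908/121 + 3314090/121 − 748501/11 = -85683/11. The loss equals the DWL triangle ½·169·1014/11.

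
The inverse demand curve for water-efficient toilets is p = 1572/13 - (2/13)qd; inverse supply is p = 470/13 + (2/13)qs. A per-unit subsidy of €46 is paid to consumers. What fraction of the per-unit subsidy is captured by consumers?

Pre-subsidy: 1572/13 - (2/13)q = 470/13 + (2/13)q gives q* = 275.5 and p* = 1021/13.
With the rebate, buyers effectively pay pb = ps − 46, where ps is the price sellers receive.
On the curves, pb = 1572/13 - (2/13)q and ps = 470/13 + (2/13)q; the wedge ps − pb = 46 gives 470/13 + (2/13)q − (1572/13 - (2/13)q) = 46, so q' = 425.
Then pb = 1572/13 − (2/13)·425 = 722/13 and ps = 470/13 + (2/13)·425 = 1320/13.
Buyers' price falls by p* − pb = 1021/13 − 722/13 = 23; sellers' price rises by ps − p* = 1320/13 − 1021/13 = 23.
So consumers capture 23/46 = 0.5 of each unit of subsidy.

Consumer share = 0.5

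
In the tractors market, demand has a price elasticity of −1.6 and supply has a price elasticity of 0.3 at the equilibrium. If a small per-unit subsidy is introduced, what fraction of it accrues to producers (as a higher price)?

For a small subsidy around the equilibrium, the benefit split depends on the relative slopes, which at a point are proportional to the elasticities.
Buyer share = εs/(εs + |εd|) = 0.3/(0.3 + 1.6) = 3/19; seller share = |εd|/(εs + |εd|) = 16/19.
So producers capture 16/19 of the subsidy.

Producer share = 16/19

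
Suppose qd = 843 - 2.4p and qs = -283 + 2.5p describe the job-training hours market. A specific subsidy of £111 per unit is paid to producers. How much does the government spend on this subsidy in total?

Pre-subsidy: 843 - 2.4p = -283 + 2.5p gives p* = 11260/49, q* = 14283/49.
With the subsidy, sellers receive ps = pb + 111 for each unit, where pb is the price buyers pay.
Supply in terms of pb becomes qs = -283 + 2.5(pb + 111) = -5.5 + 2.5pb. Setting this equal to demand: 843 - 2.4pb = -5.5 + 2.5pb, so pb = 8485/49.
Sellers receive ps = 8485/49 + 111 = 13924/49; q' = 843 − 2.4·(8485/49) = 20943/49.
Government outlay = subsidy × quantity = 111 × 20943/49 = 2324673/49.

Government cost = 2324673/49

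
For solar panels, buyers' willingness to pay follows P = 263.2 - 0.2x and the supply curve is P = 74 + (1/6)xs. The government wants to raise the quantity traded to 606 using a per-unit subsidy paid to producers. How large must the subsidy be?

At x = 606, from the demand curve buyers pay Pb = 263.2 − 0.2·606 = 142; from the supply curve sellers need Ps = 74 + (1/6)·606 = 175.
The subsidy must fill the gap: s = Ps − Pb = 175 − 142 = 33.

Required subsidy s = 33 per unit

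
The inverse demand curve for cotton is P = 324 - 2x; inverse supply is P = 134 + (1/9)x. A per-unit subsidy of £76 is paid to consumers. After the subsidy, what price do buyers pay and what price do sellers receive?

Buyers pay £72; sellers receive £148

Pre-subsidy: 324 - 2x = 134 + (1/9)x gives x* = 90 and P* = 144.
With the rebate, buyers effectively pay Pb = Ps − 76, where Ps is the price sellers receive.
On the curves, Pb = 324 - 2x and Ps = 134 + (1/9)x; the wedge Ps − Pb = 76 gives 134 + (1/9)x − (324 - 2x) = 76, so x' = 126.
Then Pb = 324 − 2·126 = 72 and Ps = 134 + (1/9)·126 = 148.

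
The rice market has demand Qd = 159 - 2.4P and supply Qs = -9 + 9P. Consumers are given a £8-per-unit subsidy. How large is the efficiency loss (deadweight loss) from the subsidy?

Pre-subsidy: 159 - 2.4P = -9 + 9P gives P* = 280/19, Q* = 2349/19.
With the rebate, buyers effectively pay Pb = Ps − 8, where Ps is the price sellers receive.
Demand in terms of Ps becomes Qd = 159 − 2.4(Ps − 8) = 178.2 - 2.4Ps. Setting this equal to supply: 178.2 - 2.4Ps = -9 + 9Ps, so Ps = 312/19.
Buyers pay Pb = 312/19 − 8 = 160/19; Q' = -9 + 9·(312/19) = 2637/19.
The subsidy expands output by 2637/19 − 2349/19 = 288/19 past the efficient level; on those units the gap between marginal cost and willingness to pay runs from 0 up to 8.
DWL = ½ × 8 × 288/19 = 1152/19.

Deadweight loss = 1152/19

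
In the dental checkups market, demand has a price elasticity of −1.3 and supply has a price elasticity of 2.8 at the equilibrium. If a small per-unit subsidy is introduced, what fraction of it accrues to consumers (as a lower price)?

Consumer share = 28/41

For a small subsidy around the equilibrium, the benefit split depends on the relative slopes, which at a point are proportional to the elasticities.
Buyer share = εs/(εs + |εd|) = 2.8/(2.8 + 1.3) = 28/41; seller share = |εd|/(εs + |εd|) = 13/41.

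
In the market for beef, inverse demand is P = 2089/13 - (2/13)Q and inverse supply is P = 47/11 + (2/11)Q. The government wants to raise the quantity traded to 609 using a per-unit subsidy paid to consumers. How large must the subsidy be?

Required subsidy s = 48 per unit

At Q = 609, from the demand curve buyers pay Pb = 2089/13 − (2/13)·609 = 67; from the supply curve sellers need Ps = 47/11 + (2/11)·609 = 115.
The subsidy must fill the gap: s = Ps − Pb = 115 − 67 = 48.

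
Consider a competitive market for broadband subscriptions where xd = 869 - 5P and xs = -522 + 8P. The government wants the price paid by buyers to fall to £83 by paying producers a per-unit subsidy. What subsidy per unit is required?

Required subsidy s = £39 per unit

At a buyer price of 83, quantity demanded is 869 − 5·83 = 454.
Sellers supply 454 only when they receive Ps with -522 + 8·Ps = 454, i.e. Ps = 122.
s = Ps − Pb = 122 − 83 = 39.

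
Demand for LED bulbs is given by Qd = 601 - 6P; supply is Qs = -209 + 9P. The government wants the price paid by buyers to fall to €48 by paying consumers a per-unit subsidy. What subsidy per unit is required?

At a buyer price of 48, quantity demanded is 601 − 6·48 = 313.
Sellers supply 313 only when they receive Ps with -209 + 9·Ps = 313, i.e. Ps = 58.
s = Ps − Pb = 58 − 48 = 10.

Required subsidy s = €10 per unit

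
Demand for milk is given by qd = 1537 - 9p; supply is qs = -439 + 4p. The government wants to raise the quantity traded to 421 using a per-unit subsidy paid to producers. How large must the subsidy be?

At q = 421, invert demand for the buyer price: pb = (1537 − 421)/9 = 124; invert supply for the seller price: ps = (421 − (-439))/4 = 215.
The subsidy must fill the gap: s = ps − pb = 215 − 124 = 91.

Required subsidy s = 91 per unit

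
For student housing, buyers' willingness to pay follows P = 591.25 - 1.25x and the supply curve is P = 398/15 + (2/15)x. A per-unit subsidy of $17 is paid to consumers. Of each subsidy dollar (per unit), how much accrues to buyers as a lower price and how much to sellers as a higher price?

Pre-subsidy: 591.25 - 1.25x = 398/15 + (2/15)x gives x* = 33883/83 and P* = 6720/83.
With the rebate, buyers effectively pay Pb = Ps − 17, where Ps is the price sellers receive.
On the curves, Pb = 591.25 - 1.25x and Ps = 398/15 + (2/15)x; the wedge Ps − Pb = 17 gives 398/15 + (2/15)x − (591.25 - 1.25x) = 17, so x' = 34903/83.
Then Pb = 591.25 − 1.25·(34903/83) = 5445/83 and Ps = 398/15 + (2/15)·(34903/83) = 6856/83.
Buyers' price falls by P* − Pb = 6720/83 − 5445/83 = 1275/83; sellers' price rises by Ps − P* = 6856/83 − 6720/83 = 136/83.

Buyers gain 1275/83 per unit; sellers gain 136/83 per unit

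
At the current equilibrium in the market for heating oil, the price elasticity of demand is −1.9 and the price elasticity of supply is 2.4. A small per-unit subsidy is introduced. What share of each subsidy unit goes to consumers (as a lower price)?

For a small subsidy around the equilibrium, the benefit split depends on the relative slopes, which at a point are proportional to the elasticities.
Buyer share = εs/(εs + |εd|) = 2.4/(2.4 + 1.9) = 24/43; seller share = |εd|/(εs + |εd|) = 19/43.

Consumer share = 24/43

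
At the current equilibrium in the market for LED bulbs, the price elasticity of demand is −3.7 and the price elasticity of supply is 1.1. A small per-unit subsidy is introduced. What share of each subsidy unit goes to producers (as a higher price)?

Producer share = 37/48

For a small subsidy around the equilibrium, the benefit split depends on the relative slopes, which at a point are proportional to the elasticities.
Buyer share = εs/(εs + |εd|) = 1.1/(1.1 + 3.7) = 11/48; seller share = |εd|/(εs + |εd|) = 37/48.
So producers capture 37/48 of the subsidy.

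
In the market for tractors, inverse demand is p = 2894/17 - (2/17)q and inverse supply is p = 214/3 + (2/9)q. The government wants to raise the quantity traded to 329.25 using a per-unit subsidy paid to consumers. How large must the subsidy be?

At q = 329.25, from the demand curve buyers pay pb = 2894/17 − (2/17)·329.25 = 131.5; from the supply curve sellers need ps = 214/3 + (2/9)·329.25 = 144.5.
The subsidy must fill the gap: s = ps − pb = 144.5 − 131.5 = 13.

Required subsidy s = 13 per unit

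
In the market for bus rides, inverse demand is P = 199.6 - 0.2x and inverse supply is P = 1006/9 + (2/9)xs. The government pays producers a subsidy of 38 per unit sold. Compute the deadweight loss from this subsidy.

Deadweight loss = 1710

Pre-subsidy: 199.6 - 0.2x = 1006/9 + (2/9)x gives x* = 208 and P* = 158.
With the subsidy, sellers receive Ps = Pb + 38 for each unit, where Pb is the price buyers pay.
On the curves, Pb = 199.6 - 0.2x and Ps = 1006/9 + (2/9)x; the wedge Ps − Pb = 38 gives 1006/9 + (2/9)x − (199.6 - 0.2x) = 38, so x' = 298.
Then Pb = 199.6 − 0.2·298 = 140 and Ps = 1006/9 + (2/9)·298 = 178.
The subsidy expands output by 298 − 208 = 90 past the efficient level; on those units the gap between marginal cost and willingness to pay runs from 0 up to 38.
DWL = ½ × 38 × 90 = 1710.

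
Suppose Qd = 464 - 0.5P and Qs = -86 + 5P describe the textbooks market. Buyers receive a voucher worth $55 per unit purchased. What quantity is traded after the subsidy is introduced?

Pre-subsidy: 464 - 0.5P = -86 + 5P gives P* = 100, Q* = 414.
With the rebate, buyers effectively pay Pb = Ps − 55, where Ps is the price sellers receive.
Demand in terms of Ps becomes Qd = 464 − 0.5(Ps − 55) = 491.5 - 0.5Ps. Setting this equal to supply: 491.5 - 0.5Ps = -86 + 5Ps, so Ps = 105.
Buyers pay Pb = 105 − 55 = 50; Q' = -86 + 5·105 = 439.

Q' = 439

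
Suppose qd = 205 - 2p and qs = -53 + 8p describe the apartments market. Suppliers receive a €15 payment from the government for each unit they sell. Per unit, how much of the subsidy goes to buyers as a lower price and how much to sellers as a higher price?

Pre-subsidy: 205 - 2p = -53 + 8p gives p* = 25.8, q* = 153.4.
With the subsidy, sellers receive ps = pb + 15 for each unit, where pb is the price buyers pay.
Supply in terms of pb becomes qs = -53 + 8(pb + 15) = 67 + 8pb. Setting this equal to demand: 205 - 2pb = 67 + 8pb, so pb = 13.8.
Sellers receive ps = 13.8 + 15 = 28.8; q' = 205 − 2·13.8 = 177.4.
Buyers' price falls by p* − pb = 25.8 − 13.8 = 12; sellers' price rises by ps − p* = 28.8 − 25.8 = 3.

Buyers gain €12 per unit; sellers gain €3 per unit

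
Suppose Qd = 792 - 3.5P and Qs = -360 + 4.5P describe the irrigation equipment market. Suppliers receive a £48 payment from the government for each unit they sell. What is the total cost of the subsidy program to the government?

Pre-subsidy: 792 - 3.5P = -360 + 4.5P gives P* = 144, Q* = 288.
With the subsidy, sellers receive Ps = Pb + 48 for each unit, where Pb is the price buyers pay.
Supply in terms of Pb becomes Qs = -360 + 4.5(Pb + 48) = -144 + 4.5Pb. Setting this equal to demand: 792 - 3.5Pb = -144 + 4.5Pb, so Pb = 117.
Sellers receive Ps = 117 + 48 = 165; Q' = 792 − 3.5·117 = 382.5.
Government outlay = subsidy × quantity = 48 × 382.5 = 18360.

Government cost = £18360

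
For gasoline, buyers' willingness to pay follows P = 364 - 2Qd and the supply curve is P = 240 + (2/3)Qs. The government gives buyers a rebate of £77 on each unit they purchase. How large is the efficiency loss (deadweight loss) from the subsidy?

Deadweight loss = £1111.6875

Pre-subsidy: 364 - 2Q = 240 + (2/3)Q gives Q* = 46.5 and P* = 271.
With the rebate, buyers effectively pay Pb = Ps − 77, where Ps is the price sellers receive.
On the curves, Pb = 364 - 2Q and Ps = 240 + (2/3)Q; the wedge Ps − Pb = 77 gives 240 + (2/3)Q − (364 - 2Q) = 77, so Q' = 75.375.
Then Pb = 364 − 2·75.375 = 213.25 and Ps = 240 + (2/3)·75.375 = 290.25.
The subsidy expands output by 75.375 − 46.5 = 28.875 past the efficient level; on those units the gap between marginal cost and willingness to pay runs from 0 up to 77.
DWL = ½ × 77 × 28.875 = 1111.6875.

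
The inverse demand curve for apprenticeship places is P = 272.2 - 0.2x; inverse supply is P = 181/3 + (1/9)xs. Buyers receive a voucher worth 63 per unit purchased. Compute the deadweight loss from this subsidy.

Deadweight loss = 6378.75

Pre-subsidy: 272.2 - 0.2x = 181/3 + (1/9)x gives x* = 681 and P* = 136.
With the rebate, buyers effectively pay Pb = Ps − 63, where Ps is the price sellers receive.
On the curves, Pb = 272.2 - 0.2x and Ps = 181/3 + (1/9)x; the wedge Ps − Pb = 63 gives 181/3 + (1/9)x − (272.2 - 0.2x) = 63, so x' = 883.5.
Then Pb = 272.2 − 0.2·883.5 = 95.5 and Ps = 181/3 + (1/9)·883.5 = 158.5.
The subsidy expands output by 883.5 − 681 = 202.5 past the efficient level; on those units the gap between marginal cost and willingness to pay runs from 0 up to 63.
DWL = ½ × 63 × 202.5 = 6378.75.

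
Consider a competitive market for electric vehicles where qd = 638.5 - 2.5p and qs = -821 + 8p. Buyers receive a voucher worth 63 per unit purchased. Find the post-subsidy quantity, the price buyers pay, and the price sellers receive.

q' = 411; buyers pay 91; sellers receive 154

Pre-subsidy: 638.5 - 2.5p = -821 + 8p gives p* = 139, q* = 291.
With the rebate, buyers effectively pay pb = ps − 63, where ps is the price sellers receive.
Demand in terms of ps becomes qd = 638.5 − 2.5(ps − 63) = 796 - 2.5ps. Setting this equal to supply: 796 - 2.5ps = -821 + 8ps, so ps = 154.
Buyers pay pb = 154 − 63 = 91; q' = -821 + 8·154 = 411.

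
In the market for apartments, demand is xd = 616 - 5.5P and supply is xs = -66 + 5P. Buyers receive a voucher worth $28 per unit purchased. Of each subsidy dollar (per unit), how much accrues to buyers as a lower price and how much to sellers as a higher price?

Buyers gain 40/3 per unit; sellers gain 44/3 per unit

Pre-subsidy: 616 - 5.5P = -66 + 5P gives P* = 1364/21, x* = 5434/21.
With the rebate, buyers effectively pay Pb = Ps − 28, where Ps is the price sellers receive.
Demand in terms of Ps becomes xd = 616 − 5.5(Ps − 28) = 770 - 5.5Ps. Setting this equal to supply: 770 - 5.5Ps = -66 + 5Ps, so Ps = 1672/21.
Buyers pay Pb = 1672/21 − 28 = 1084/21; x' = -66 + 5·(1672/21) = 6974/21.
Buyers' price falls by P* − Pb = 1364/21 − 1084/21 = 40/3; sellers' price rises by Ps − P* = 1672/21 − 1364/21 = 44/3.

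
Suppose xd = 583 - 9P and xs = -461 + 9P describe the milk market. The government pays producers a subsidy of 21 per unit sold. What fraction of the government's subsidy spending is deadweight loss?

DWL / government spending = 189/622

Pre-subsidy: 583 - 9P = -461 + 9P gives P* = 58, x* = 61.
With the subsidy, sellers receive Ps = Pb + 21 for each unit, where Pb is the price buyers pay.
Supply in terms of Pb becomes xs = -461 + 9(Pb + 21) = -272 + 9Pb. Setting this equal to demand: 583 - 9Pb = -272 + 9Pb, so Pb = 47.5.
Sellers receive Ps = 47.5 + 21 = 68.5; x' = 583 − 9·47.5 = 155.5.
ΔCS = ½(61 + 155.5)(58 − 47.5) = 1136.625; ΔPS = ½(61 + 155.5)(68.5 − 58) = 1136.625.
Government spending = 21 × 155.5 = 3265.5.
DWL = ½ × 21 × (155.5 − 61) = 992.25; fraction = 992.25 / 3265.5 = 189/622.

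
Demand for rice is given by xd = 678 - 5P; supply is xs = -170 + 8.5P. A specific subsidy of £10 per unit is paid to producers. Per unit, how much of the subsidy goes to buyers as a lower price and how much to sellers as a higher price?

Buyers gain 170/27 per unit; sellers gain 100/27 per unit

Pre-subsidy: 678 - 5P = -170 + 8.5P gives P* = 1696/27, x* = 9826/27.
With the subsidy, sellers receive Ps = Pb + 10 for each unit, where Pb is the price buyers pay.
Supply in terms of Pb becomes xs = -170 + 8.5(Pb + 10) = -85 + 8.5Pb. Setting this equal to demand: 678 - 5Pb = -85 + 8.5Pb, so Pb = 1526/27.
Sellers receive Ps = 1526/27 + 10 = 1796/27; x' = 678 − 5·(1526/27) = 10676/27.
Buyers' price falls by P* − Pb = 1696/27 − 1526/27 = 170/27; sellers' price rises by Ps − P* = 1796/27 − 1696/27 = 100/27.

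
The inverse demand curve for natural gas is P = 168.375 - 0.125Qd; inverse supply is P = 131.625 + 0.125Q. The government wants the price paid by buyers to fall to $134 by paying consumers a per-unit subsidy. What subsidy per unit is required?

At a buyer price of 134, quantity demanded is 1347 − 8·134 = 275.
Sellers supply 275 only when they receive Ps = 131.625 + 0.125·275 = 166.
s = Ps − Pb = 166 − 134 = 32.

Required subsidy s = $32 per unit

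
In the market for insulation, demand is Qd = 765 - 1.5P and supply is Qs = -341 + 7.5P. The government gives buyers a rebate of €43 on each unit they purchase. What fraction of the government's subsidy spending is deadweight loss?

Pre-subsidy: 765 - 1.5P = -341 + 7.5P gives P* = 1106/9, Q* = 1742/3.
With the rebate, buyers effectively pay Pb = Ps − 43, where Ps is the price sellers receive.
Demand in terms of Ps becomes Qd = 765 − 1.5(Ps − 43) = 829.5 - 1.5Ps. Setting this equal to supply: 829.5 - 1.5Ps = -341 + 7.5Ps, so Ps = 2341/18.
Buyers pay Pb = 2341/18 − 43 = 1567/18; Q' = -341 + 7.5·(2341/18) = 7613/12.
ΔCS = ½(1742/3 + 7613/12)(1106/9 − 1567/18) = 3134915/144; ΔPS = ½(1742/3 + 7613/12)(2341/18 − 1106/9) = 626983/144.
Government spending = 43 × 7613/12 = 327359/12.
DWL = ½ × 43 × (7613/12 − 1742/3) = 1155.625; fraction = 1155.625 / (327359/12) = 645/15226.

DWL / government spending = 645/15226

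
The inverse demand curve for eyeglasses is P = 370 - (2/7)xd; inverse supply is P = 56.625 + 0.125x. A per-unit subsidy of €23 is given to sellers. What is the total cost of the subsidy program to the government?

Pre-subsidy: 370 - (2/7)x = 56.625 + 0.125x gives x* = 763 and P* = 152.
With the subsidy, sellers receive Ps = Pb + 23 for each unit, where Pb is the price buyers pay.
On the curves, Pb = 370 - (2/7)x and Ps = 56.625 + 0.125x; the wedge Ps − Pb = 23 gives 56.625 + 0.125x − (370 - (2/7)x) = 23, so x' = 819.
Then Pb = 370 − (2/7)·819 = 136 and Ps = 56.625 + 0.125·819 = 159.
Government outlay = subsidy × quantity = 23 × 819 = 18837.

Government cost = €18837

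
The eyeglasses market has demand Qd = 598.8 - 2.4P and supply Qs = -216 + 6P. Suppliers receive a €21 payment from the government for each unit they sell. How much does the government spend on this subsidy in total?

Government cost = €8442

Pre-subsidy: 598.8 - 2.4P = -216 + 6P gives P* = 97, Q* = 366.
With the subsidy, sellers receive Ps = Pb + 21 for each unit, where Pb is the price buyers pay.
Supply in terms of Pb becomes Qs = -216 + 6(Pb + 21) = -90 + 6Pb. Setting this equal to demand: 598.8 - 2.4Pb = -90 + 6Pb, so Pb = 82.
Sellers receive Ps = 82 + 21 = 103; Q' = 598.8 − 2.4·82 = 402.
Government outlay = subsidy × quantity = 21 × 402 = 8442.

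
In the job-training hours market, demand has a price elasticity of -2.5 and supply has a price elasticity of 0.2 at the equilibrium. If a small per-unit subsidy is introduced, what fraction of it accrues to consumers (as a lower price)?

For a small subsidy around the equilibrium, the benefit split depends on the relative slopes, which at a point are proportional to the elasticities.
Buyer share = εs/(εs + |εd|) = 0.2/(0.2 + 2.5) = 2/27; seller share = |εd|/(εs + |εd|) = 25/27.

Consumer share = 2/27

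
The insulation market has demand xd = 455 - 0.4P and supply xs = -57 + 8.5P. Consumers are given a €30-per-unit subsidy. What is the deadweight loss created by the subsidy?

Pre-subsidy: 455 - 0.4P = -57 + 8.5P gives P* = 5120/89, x* = 38447/89.
With the rebate, buyers effectively pay Pb = Ps − 30, where Ps is the price sellers receive.
Demand in terms of Ps becomes xd = 455 − 0.4(Ps − 30) = 467 - 0.4Ps. Setting this equal to supply: 467 - 0.4Ps = -57 + 8.5Ps, so Ps = 5240/89.
Buyers pay Pb = 5240/89 − 30 = 2570/89; x' = -57 + 8.5·(5240/89) = 39467/89.
The subsidy expands output by 39467/89 − 38447/89 = 1020/89 past the efficient level; on those units the gap between marginal cost and willingness to pay runs from 0 up to 30.
DWL = ½ × 30 × 1020/89 = 15300/89.

Deadweight loss = 15300/89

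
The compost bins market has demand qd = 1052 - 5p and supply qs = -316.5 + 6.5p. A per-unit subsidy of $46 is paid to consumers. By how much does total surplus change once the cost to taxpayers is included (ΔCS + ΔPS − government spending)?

Pre-subsidy: 1052 - 5p = -316.5 + 6.5p gives p* = 119, q* = 457.
With the rebate, buyers effectively pay pb = ps − 46, where ps is the price sellers receive.
Demand in terms of ps becomes qd = 1052 − 5(ps − 46) = 1282 - 5ps. Setting this equal to supply: 1282 - 5ps = -316.5 + 6.5ps, so ps = 139.
Buyers pay pb = 139 − 46 = 93; q' = -316.5 + 6.5·139 = 587.
ΔCS = ½(457 + 587)(119 − 93) = 13572; ΔPS = ½(457 + 587)(139 − 119) = 10440.
Government spending = 46 × 587 = 27002.
Net change = 13572 + 10440 − 27002 = -2990. The loss equals the DWL triangle ½·46·130.

Net change in total surplus = -$2990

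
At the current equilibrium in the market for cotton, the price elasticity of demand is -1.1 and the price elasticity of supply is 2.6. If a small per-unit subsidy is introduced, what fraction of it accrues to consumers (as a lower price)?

For a small subsidy around the equilibrium, the benefit split depends on the relative slopes, which at a point are proportional to the elasticities.
Buyer share = εs/(εs + |εd|) = 2.6/(2.6 + 1.1) = 26/37; seller share = |εd|/(εs + |εd|) = 11/37.

Consumer share = 26/37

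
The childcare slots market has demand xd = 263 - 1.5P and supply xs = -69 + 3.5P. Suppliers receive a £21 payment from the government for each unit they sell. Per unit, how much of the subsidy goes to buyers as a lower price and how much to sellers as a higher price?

Buyers gain £14.7 per unit; sellers gain £6.3 per unit

Pre-subsidy: 263 - 1.5P = -69 + 3.5P gives P* = 66.4, x* = 163.4.
With the subsidy, sellers receive Ps = Pb + 21 for each unit, where Pb is the price buyers pay.
Supply in terms of Pb becomes xs = -69 + 3.5(Pb + 21) = 4.5 + 3.5Pb. Setting this equal to demand: 263 - 1.5Pb = 4.5 + 3.5Pb, so Pb = 51.7.
Sellers receive Ps = 51.7 + 21 = 72.7; x' = 263 − 1.5·51.7 = 185.45.
Buyers' price falls by P* − Pb = 66.4 − 51.7 = 14.7; sellers' price rises by Ps − P* = 72.7 − 66.4 = 6.3.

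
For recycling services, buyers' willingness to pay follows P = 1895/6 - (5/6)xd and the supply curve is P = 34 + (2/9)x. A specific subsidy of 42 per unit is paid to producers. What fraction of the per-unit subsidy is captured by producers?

Producer share = 4/19

Pre-subsidy: 1895/6 - (5/6)x = 34 + (2/9)x gives x* = 267 and P* = 280/3.
With the subsidy, sellers receive Ps = Pb + 42 for each unit, where Pb is the price buyers pay.
On the curves, Pb = 1895/6 - (5/6)x and Ps = 34 + (2/9)x; the wedge Ps − Pb = 42 gives 34 + (2/9)x − (1895/6 - (5/6)x) = 42, so x' = 5829/19.
Then Pb = 1895/6 − (5/6)·(5829/19) = 3430/57 and Ps = 34 + (2/9)·(5829/19) = 5824/57.
Buyers' price falls by P* − Pb = 280/3 − 3430/57 = 630/19; sellers' price rises by Ps − P* = 5824/57 − 280/3 = 168/19.
So producers capture (168/19)/42 = 4/19 of each unit of subsidy.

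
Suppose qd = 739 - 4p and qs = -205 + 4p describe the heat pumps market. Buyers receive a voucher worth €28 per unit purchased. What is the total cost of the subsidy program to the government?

Government cost = €9044

Pre-subsidy: 739 - 4p = -205 + 4p gives p* = 118, q* = 267.
With the rebate, buyers effectively pay pb = ps − 28, where ps is the price sellers receive.
Demand in terms of ps becomes qd = 739 − 4(ps − 28) = 851 - 4ps. Setting this equal to supply: 851 - 4ps = -205 + 4ps, so ps = 132.
Buyers pay pb = 132 − 28 = 104; q' = -205 + 4·132 = 323.
Government outlay = subsidy × quantity = 28 × 323 = 9044.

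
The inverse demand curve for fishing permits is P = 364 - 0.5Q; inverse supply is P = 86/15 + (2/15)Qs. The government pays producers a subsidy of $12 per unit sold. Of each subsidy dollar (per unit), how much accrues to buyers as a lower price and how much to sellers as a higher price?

Buyers gain 180/19 per unit; sellers gain 48/19 per unit

Pre-subsidy: 364 - 0.5Q = 86/15 + (2/15)Q gives Q* = 10748/19 and P* = 1542/19.
With the subsidy, sellers receive Ps = Pb + 12 for each unit, where Pb is the price buyers pay.
On the curves, Pb = 364 - 0.5Q and Ps = 86/15 + (2/15)Q; the wedge Ps − Pb = 12 gives 86/15 + (2/15)Q − (364 - 0.5Q) = 12, so Q' = 11108/19.
Then Pb = 364 − 0.5·(11108/19) = 1362/19 and Ps = 86/15 + (2/15)·(11108/19) = 1590/19.
Buyers' price falls by P* − Pb = 1542/19 − 1362/19 = 180/19; sellers' price rises by Ps − P* = 1590/19 − 1542/19 = 48/19.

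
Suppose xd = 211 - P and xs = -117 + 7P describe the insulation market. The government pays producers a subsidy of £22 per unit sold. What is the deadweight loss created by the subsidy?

Pre-subsidy: 211 - P = -117 + 7P gives P* = 41, x* = 170.
With the subsidy, sellers receive Ps = Pb + 22 for each unit, where Pb is the price buyers pay.
Supply in terms of Pb becomes xs = -117 + 7(Pb + 22) = 37 + 7Pb. Setting this equal to demand: 211 - Pb = 37 + 7Pb, so Pb = 21.75.
Sellers receive Ps = 21.75 + 22 = 43.75; x' = 211 − 1·21.75 = 189.25.
The subsidy expands output by 189.25 − 170 = 19.25 past the efficient level; on those units the gap between marginal cost and willingness to pay runs from 0 up to 22.
DWL = ½ × 22 × 19.25 = 211.75.

Deadweight loss = £211.75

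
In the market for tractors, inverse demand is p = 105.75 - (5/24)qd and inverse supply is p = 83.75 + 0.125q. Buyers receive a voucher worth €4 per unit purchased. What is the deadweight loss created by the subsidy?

Pre-subsidy: 105.75 - (5/24)q = 83.75 + 0.125q gives q* = 66 and p* = 92.
With the rebate, buyers effectively pay pb = ps − 4, where ps is the price sellers receive.
On the curves, pb = 105.75 - (5/24)q and ps = 83.75 + 0.125q; the wedge ps − pb = 4 gives 83.75 + 0.125q − (105.75 - (5/24)q) = 4, so q' = 78.
Then pb = 105.75 − (5/24)·78 = 89.5 and ps = 83.75 + 0.125·78 = 93.5.
The subsidy expands output by 78 − 66 = 12 past the efficient level; on those units the gap between marginal cost and willingness to pay runs from 0 up to 4.
DWL = ½ × 4 × 12 = 24.

Deadweight loss = €24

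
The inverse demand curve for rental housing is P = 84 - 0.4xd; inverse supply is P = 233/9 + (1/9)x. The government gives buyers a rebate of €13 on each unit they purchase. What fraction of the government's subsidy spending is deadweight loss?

DWL / government spending = 0.09140625

Pre-subsidy: 84 - 0.4x = 233/9 + (1/9)x gives x* = 2615/23 and P* = 886/23.
With the rebate, buyers effectively pay Pb = Ps − 13, where Ps is the price sellers receive.
On the curves, Pb = 84 - 0.4x and Ps = 233/9 + (1/9)x; the wedge Ps − Pb = 13 gives 233/9 + (1/9)x − (84 - 0.4x) = 13, so x' = 3200/23.
Then Pb = 84 − 0.4·(3200/23) = 652/23 and Ps = 233/9 + (1/9)·(3200/23) = 951/23.
ΔCS = ½(2615/23 + 3200/23)(886/23 − 652/23) = 680355/529; ΔPS = ½(2615/23 + 3200/23)(951/23 − 886/23) = 377975/1058.
Government spending = 13 × 3200/23 = 41600/23.
DWL = ½ × 13 × (3200/23 − 2615/23) = 7605/46; fraction = (7605/46) / (41600/23) = 0.09140625.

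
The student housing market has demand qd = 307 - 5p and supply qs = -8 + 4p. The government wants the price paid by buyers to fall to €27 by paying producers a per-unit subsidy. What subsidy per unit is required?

Required subsidy s = €18 per unit

At a buyer price of 27, quantity demanded is 307 − 5·27 = 172.
Sellers supply 172 only when they receive ps with -8 + 4·ps = 172, i.e. ps = 45.
s = ps − pb = 45 − 27 = 18.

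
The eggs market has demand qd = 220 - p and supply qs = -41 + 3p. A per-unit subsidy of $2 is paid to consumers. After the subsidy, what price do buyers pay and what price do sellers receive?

Pre-subsidy: 220 - p = -41 + 3p gives p* = 65.25, q* = 154.75.
With the rebate, buyers effectively pay pb = ps − 2, where ps is the price sellers receive.
Demand in terms of ps becomes qd = 220 − 1(ps − 2) = 222 - ps. Setting this equal to supply: 222 - ps = -41 + 3ps, so ps = 65.75.
Buyers pay pb = 65.75 − 2 = 63.75; q' = -41 + 3·65.75 = 156.25.

Buyers pay $63.75; sellers receive $65.75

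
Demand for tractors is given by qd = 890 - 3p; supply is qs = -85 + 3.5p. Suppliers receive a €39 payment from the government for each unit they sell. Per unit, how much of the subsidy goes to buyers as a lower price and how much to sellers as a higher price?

Pre-subsidy: 890 - 3p = -85 + 3.5p gives p* = 150, q* = 440.
With the subsidy, sellers receive ps = pb + 39 for each unit, where pb is the price buyers pay.
Supply in terms of pb becomes qs = -85 + 3.5(pb + 39) = 51.5 + 3.5pb. Setting this equal to demand: 890 - 3pb = 51.5 + 3.5pb, so pb = 129.
Sellers receive ps = 129 + 39 = 168; q' = 890 − 3·129 = 503.
Buyers' price falls by p* − pb = 150 − 129 = 21; sellers' price rises by ps − p* = 168 − 150 = 18.

Buyers gain €21 per unit; sellers gain €18 per unit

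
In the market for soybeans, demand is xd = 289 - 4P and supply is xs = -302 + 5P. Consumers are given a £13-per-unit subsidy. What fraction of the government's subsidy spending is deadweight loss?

Pre-subsidy: 289 - 4P = -302 + 5P gives P* = 197/3, x* = 79/3.
With the rebate, buyers effectively pay Pb = Ps − 13, where Ps is the price sellers receive.
Demand in terms of Ps becomes xd = 289 − 4(Ps − 13) = 341 - 4Ps. Setting this equal to supply: 341 - 4Ps = -302 + 5Ps, so Ps = 643/9.
Buyers pay Pb = 643/9 − 13 = 526/9; x' = -302 + 5·(643/9) = 497/9.
ΔCS = ½(79/3 + 497/9)(197/3 − 526/9) = 23855/81; ΔPS = ½(79/3 + 497/9)(643/9 − 197/3) = 19084/81.
Government spending = 13 × 497/9 = 6461/9.
DWL = ½ × 13 × (497/9 − 79/3) = 1690/9; fraction = (1690/9) / (6461/9) = 130/497.

DWL / government spending = 130/497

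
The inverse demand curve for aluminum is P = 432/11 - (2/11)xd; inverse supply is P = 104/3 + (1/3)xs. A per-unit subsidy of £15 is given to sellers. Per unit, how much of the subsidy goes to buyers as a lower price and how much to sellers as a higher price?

Buyers gain 90/17 per unit; sellers gain 165/17 per unit

Pre-subsidy: 432/11 - (2/11)x = 104/3 + (1/3)x gives x* = 152/17 and P* = 640/17.
With the subsidy, sellers receive Ps = Pb + 15 for each unit, where Pb is the price buyers pay.
On the curves, Pb = 432/11 - (2/11)x and Ps = 104/3 + (1/3)x; the wedge Ps − Pb = 15 gives 104/3 + (1/3)x − (432/11 - (2/11)x) = 15, so x' = 647/17.
Then Pb = 432/11 − (2/11)·(647/17) = 550/17 and Ps = 104/3 + (1/3)·(647/17) = 805/17.
Buyers' price falls by P* − Pb = 640/17 − 550/17 = 90/17; sellers' price rises by Ps − P* = 805/17 − 640/17 = 165/17.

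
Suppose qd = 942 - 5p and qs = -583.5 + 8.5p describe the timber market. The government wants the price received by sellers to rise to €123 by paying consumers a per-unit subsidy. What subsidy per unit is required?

Required subsidy s = €27 per unit

At a seller price of 123, quantity supplied is -583.5 + 8.5·123 = 462.
Buyers absorb 462 only when they pay pb with 942 − 5·pb = 462, i.e. pb = 96.
s = ps − pb = 123 − 96 = 27.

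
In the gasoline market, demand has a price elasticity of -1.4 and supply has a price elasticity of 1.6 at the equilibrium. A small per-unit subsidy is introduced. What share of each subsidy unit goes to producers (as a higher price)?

For a small subsidy around the equilibrium, the benefit split depends on the relative slopes, which at a point are proportional to the elasticities.
Buyer share = εs/(εs + |εd|) = 1.6/(1.6 + 1.4) = 8/15; seller share = |εd|/(εs + |εd|) = 7/15.
So producers capture 7/15 of the subsidy.

Producer share = 7/15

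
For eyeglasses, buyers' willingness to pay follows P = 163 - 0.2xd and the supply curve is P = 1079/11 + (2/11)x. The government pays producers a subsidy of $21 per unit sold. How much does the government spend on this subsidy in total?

Government cost = $4725

Pre-subsidy: 163 - 0.2x = 1079/11 + (2/11)x gives x* = 170 and P* = 129.
With the subsidy, sellers receive Ps = Pb + 21 for each unit, where Pb is the price buyers pay.
On the curves, Pb = 163 - 0.2x and Ps = 1079/11 + (2/11)x; the wedge Ps − Pb = 21 gives 1079/11 + (2/11)x − (163 - 0.2x) = 21, so x' = 225.
Then Pb = 163 − 0.2·225 = 118 and Ps = 1079/11 + (2/11)·225 = 139.
Government outlay = subsidy × quantity = 21 × 225 = 4725.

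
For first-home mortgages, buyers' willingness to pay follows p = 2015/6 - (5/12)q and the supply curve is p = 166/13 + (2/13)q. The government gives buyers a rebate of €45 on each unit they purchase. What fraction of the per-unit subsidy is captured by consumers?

Pre-subsidy: 2015/6 - (5/12)q = 166/13 + (2/13)q gives q* = 50398/89 and p* = 8890/89.
With the rebate, buyers effectively pay pb = ps − 45, where ps is the price sellers receive.
On the curves, pb = 2015/6 - (5/12)q and ps = 166/13 + (2/13)q; the wedge ps − pb = 45 gives 166/13 + (2/13)q − (2015/6 - (5/12)q) = 45, so q' = 57418/89.
Then pb = 2015/6 − (5/12)·(57418/89) = 5965/89 and ps = 166/13 + (2/13)·(57418/89) = 9970/89.
Buyers' price falls by p* − pb = 8890/89 − 5965/89 = 2925/89; sellers' price rises by ps − p* = 9970/89 − 8890/89 = 1080/89.
So consumers capture (2925/89)/45 = 65/89 of each unit of subsidy.

Consumer share = 65/89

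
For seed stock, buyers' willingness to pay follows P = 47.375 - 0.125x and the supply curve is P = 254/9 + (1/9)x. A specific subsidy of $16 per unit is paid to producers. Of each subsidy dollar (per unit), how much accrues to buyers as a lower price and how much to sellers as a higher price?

Buyers gain 144/17 per unit; sellers gain 128/17 per unit

Pre-subsidy: 47.375 - 0.125x = 254/9 + (1/9)x gives x* = 1379/17 and P* = 633/17.
With the subsidy, sellers receive Ps = Pb + 16 for each unit, where Pb is the price buyers pay.
On the curves, Pb = 47.375 - 0.125x and Ps = 254/9 + (1/9)x; the wedge Ps − Pb = 16 gives 254/9 + (1/9)x − (47.375 - 0.125x) = 16, so x' = 2531/17.
Then Pb = 47.375 − 0.125·(2531/17) = 489/17 and Ps = 254/9 + (1/9)·(2531/17) = 761/17.
Buyers' price falls by P* − Pb = 633/17 − 489/17 = 144/17; sellers' price rises by Ps − P* = 761/17 − 633/17 = 128/17.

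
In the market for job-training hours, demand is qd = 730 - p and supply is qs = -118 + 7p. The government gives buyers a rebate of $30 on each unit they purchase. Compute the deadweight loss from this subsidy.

Pre-subsidy: 730 - p = -118 + 7p gives p* = 106, q* = 624.
With the rebate, buyers effectively pay pb = ps − 30, where ps is the price sellers receive.
Demand in terms of ps becomes qd = 730 − 1(ps − 30) = 760 - ps. Setting this equal to supply: 760 - ps = -118 + 7ps, so ps = 109.75.
Buyers pay pb = 109.75 − 30 = 79.75; q' = -118 + 7·109.75 = 650.25.
The subsidy expands output by 650.25 − 624 = 26.25 past the efficient level; on those units the gap between marginal cost and willingness to pay runs from 0 up to 30.
DWL = ½ × 30 × 26.25 = 393.75.

Deadweight loss = $393.75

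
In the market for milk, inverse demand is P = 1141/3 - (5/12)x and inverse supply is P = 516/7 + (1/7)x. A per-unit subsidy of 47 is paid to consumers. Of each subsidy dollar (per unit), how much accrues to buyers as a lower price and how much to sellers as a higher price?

Pre-subsidy: 1141/3 - (5/12)x = 516/7 + (1/7)x gives x* = 548 and P* = 152.
With the rebate, buyers effectively pay Pb = Ps − 47, where Ps is the price sellers receive.
On the curves, Pb = 1141/3 - (5/12)x and Ps = 516/7 + (1/7)x; the wedge Ps − Pb = 47 gives 516/7 + (1/7)x − (1141/3 - (5/12)x) = 47, so x' = 632.
Then Pb = 1141/3 − (5/12)·632 = 117 and Ps = 516/7 + (1/7)·632 = 164.
Buyers' price falls by P* − Pb = 152 − 117 = 35; sellers' price rises by Ps − P* = 164 − 152 = 12.

Buyers gain 35 per unit; sellers gain 12 per unit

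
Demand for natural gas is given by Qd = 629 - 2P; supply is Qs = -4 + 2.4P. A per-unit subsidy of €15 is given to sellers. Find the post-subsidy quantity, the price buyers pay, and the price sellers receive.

Pre-subsidy: 629 - 2P = -4 + 2.4P gives P* = 3165/22, Q* = 3754/11.
With the subsidy, sellers receive Ps = Pb + 15 for each unit, where Pb is the price buyers pay.
Supply in terms of Pb becomes Qs = -4 + 2.4(Pb + 15) = 32 + 2.4Pb. Setting this equal to demand: 629 - 2Pb = 32 + 2.4Pb, so Pb = 2985/22.
Sellers receive Ps = 2985/22 + 15 = 3315/22; Q' = 629 − 2·(2985/22) = 3934/11.

Q' = 3934/11; buyers pay 2985/22; sellers receive 3315/22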